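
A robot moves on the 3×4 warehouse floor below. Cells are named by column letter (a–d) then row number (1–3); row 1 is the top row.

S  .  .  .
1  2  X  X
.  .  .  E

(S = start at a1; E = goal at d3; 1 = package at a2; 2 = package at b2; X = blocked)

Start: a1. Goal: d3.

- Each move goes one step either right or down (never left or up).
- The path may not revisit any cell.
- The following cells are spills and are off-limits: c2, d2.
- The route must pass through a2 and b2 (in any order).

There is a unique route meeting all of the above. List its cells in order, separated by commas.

a1, a2, b2, b3, c3, d3

Moves only go right or down, so the column and row indices never decrease.
Route from a1: down 1 to a2, right 1 to b2, down 1 to b3, right 2 to d3 — 5 moves in all.
Check: all required cells visited.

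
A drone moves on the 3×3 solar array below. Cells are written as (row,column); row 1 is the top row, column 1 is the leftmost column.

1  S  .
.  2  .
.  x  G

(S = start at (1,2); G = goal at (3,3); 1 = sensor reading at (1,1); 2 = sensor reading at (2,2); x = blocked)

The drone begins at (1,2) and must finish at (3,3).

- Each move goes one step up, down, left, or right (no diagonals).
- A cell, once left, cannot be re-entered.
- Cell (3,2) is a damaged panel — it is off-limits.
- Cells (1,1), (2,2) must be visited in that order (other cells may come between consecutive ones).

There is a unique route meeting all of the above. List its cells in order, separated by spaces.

(1,2) (1,1) (2,1) (2,2) (2,3) (3,3)

The waypoints must appear in the order (1,1), (2,2), with no cell reused.
Route from (1,2): left 1 to (1,1), down 1 to (2,1), right 2 to (2,3), down 1 to (3,3) — 5 moves in all.
Check: order respected (1 at step 1, 2 at step 3).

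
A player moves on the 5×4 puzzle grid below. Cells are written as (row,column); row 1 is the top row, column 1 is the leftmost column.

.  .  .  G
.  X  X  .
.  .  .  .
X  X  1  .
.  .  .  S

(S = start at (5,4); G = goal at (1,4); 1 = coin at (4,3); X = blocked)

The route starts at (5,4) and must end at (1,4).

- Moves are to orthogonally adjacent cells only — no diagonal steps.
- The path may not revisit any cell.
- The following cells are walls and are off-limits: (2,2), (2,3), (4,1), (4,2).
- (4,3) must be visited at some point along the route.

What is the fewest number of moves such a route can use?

6

Any route passes through (4,3) somewhere between (5,4) and (1,4). Summing Manhattan distances along the two legs ((5,4) → (4,3) → (1,4)) gives a lower bound of 2 + 4 = 6 moves.
A route of 6 moves achieves this: (5,4) → (4,4) → (4,3) → (3,3) → (3,4) → (2,4) → (1,4).
Since 6 matches the lower bound, it is optimal.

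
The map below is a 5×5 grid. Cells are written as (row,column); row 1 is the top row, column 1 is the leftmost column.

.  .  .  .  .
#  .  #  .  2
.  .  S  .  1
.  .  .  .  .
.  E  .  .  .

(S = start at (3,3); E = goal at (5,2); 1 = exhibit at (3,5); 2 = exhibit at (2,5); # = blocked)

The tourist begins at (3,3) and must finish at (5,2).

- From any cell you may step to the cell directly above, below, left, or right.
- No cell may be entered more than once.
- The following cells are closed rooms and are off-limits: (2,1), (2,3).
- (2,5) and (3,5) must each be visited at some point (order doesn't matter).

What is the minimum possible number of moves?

9

Any route passes through (2,5) and (3,5) in some order between (3,3) and (5,2). Summing Manhattan distances along each leg and taking the cheapest ordering ((3,3) → (3,5) → (2,5) → (5,2)) gives a lower bound of 2 + 1 + 6 = 9 moves.
A route of 9 moves achieves this: (3,3) → (3,4) → (2,4) → (2,5) → (3,5) → (4,5) → (5,5) → (5,4) → (5,3) → (5,2).
Since 9 matches the lower bound, it is optimal.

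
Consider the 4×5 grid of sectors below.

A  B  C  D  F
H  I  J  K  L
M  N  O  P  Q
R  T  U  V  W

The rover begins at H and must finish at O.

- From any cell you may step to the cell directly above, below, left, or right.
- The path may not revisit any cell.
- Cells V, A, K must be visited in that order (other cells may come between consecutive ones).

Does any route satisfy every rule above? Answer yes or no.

Ignoring the required order, 138 revisit-free routes from H to O pass through all of V, A, and K; the waypoint orders that occur are A → K → V (98); A → V → K (40) — never V → A → K.

no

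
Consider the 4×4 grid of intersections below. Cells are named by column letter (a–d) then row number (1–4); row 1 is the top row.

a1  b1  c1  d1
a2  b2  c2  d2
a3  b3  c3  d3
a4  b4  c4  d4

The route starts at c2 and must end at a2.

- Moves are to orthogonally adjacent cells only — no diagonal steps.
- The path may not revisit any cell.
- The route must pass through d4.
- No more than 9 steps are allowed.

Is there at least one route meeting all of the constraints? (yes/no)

One route that works: c2 → c3 → d3 → d4 → c4 → b4 → b3 → b2 → a2.

yes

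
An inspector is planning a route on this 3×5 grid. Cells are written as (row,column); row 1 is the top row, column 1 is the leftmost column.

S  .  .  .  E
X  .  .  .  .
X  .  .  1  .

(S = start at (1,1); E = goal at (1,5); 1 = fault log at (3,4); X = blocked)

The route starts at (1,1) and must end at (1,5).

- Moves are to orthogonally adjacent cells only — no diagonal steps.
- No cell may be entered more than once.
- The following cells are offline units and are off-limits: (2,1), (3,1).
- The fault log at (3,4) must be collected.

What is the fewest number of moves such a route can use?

8

Any route passes through (3,4) somewhere between (1,1) and (1,5). Summing Manhattan distances along the two legs ((1,1) → (3,4) → (1,5)) gives a lower bound of 5 + 3 = 8 moves.
A route of 8 moves achieves this: (1,1) → (1,2) → (2,2) → (3,2) → (3,3) → (3,4) → (2,4) → (1,4) → (1,5).
Since 8 matches the lower bound, it is optimal.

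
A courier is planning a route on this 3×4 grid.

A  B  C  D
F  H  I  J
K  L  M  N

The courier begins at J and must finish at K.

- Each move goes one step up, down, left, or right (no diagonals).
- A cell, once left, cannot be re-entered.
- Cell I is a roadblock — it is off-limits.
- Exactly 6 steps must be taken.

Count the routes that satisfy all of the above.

4

Need simple routes of exactly 6 moves from J to K (Manhattan distance 4, so 1 moves are spent on a detour and 1 undoing it).
Enumerating: J D C B H L K | J D C B H F K | J D C B A F K | J N M L H F K.
That gives 4 routes.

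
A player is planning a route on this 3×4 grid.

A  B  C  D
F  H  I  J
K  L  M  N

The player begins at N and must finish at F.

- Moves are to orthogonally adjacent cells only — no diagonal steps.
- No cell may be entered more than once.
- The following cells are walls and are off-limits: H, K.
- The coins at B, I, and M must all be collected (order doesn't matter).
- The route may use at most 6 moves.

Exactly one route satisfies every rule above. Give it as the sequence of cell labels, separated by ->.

N -> M -> I -> C -> B -> A -> F

The budget equals the shortest possible length, so every move has to be on a shortest route through the required cells.
Route from N: left to M, 2× up (reaching C), 2× left (reaching A), down to F — 6 moves in all.
Check: all required cells visited; 6 ≤ 6 moves.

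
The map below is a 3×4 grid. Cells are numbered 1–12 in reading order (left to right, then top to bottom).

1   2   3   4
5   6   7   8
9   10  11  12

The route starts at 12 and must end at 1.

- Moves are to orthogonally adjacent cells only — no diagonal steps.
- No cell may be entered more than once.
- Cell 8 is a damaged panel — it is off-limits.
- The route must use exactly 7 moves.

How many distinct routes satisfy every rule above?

Need simple routes of exactly 7 moves from 12 to 1 (Manhattan distance 5, so 1 moves are spent on a detour and 1 undoing it).
Enumerating: 12 11 7 3 2 6 5 1 | 12 11 7 6 10 9 5 1 | 12 11 10 6 7 3 2 1 | 12 11 10 9 5 6 2 1.
That gives 4 routes.

4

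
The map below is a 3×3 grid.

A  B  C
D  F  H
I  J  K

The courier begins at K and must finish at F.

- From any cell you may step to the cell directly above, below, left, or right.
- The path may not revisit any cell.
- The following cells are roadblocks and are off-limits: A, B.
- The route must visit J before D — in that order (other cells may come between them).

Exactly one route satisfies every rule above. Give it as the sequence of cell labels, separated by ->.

K -> J -> I -> D -> F

The waypoints must appear in the order J, D, with no cell reused.
Route from K: left 2 to I, up 1 to D, right 1 to F — 4 moves in all.
Check: order respected (J at step 1, D at step 3).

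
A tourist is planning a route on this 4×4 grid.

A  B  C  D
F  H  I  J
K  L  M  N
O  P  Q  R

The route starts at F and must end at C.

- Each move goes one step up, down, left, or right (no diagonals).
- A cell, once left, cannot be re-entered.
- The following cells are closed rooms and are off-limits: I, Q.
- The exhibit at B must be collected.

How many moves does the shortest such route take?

Any route passes through B somewhere between F and C. Summing Manhattan distances along the two legs (F → B → C) gives a lower bound of 2 + 1 = 3 moves.
A route of 3 moves achieves this: F → A → B → C.
Since 3 matches the lower bound, it is optimal.

3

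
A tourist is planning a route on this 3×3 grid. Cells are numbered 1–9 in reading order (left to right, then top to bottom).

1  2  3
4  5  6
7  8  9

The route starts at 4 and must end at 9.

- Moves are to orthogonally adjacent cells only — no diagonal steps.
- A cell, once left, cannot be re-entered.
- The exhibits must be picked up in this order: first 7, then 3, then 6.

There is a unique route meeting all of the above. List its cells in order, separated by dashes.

The waypoints must appear in the order 7, 3, 6, with no cell reused.
Route from 4: down 1 to 7, right 1 to 8, up 2 to 2, right 1 to 3, down 2 to 9 — 7 moves in all.
Check: order respected (7 at step 1, 3 at step 5, 6 at step 6).

4 - 7 - 8 - 5 - 2 - 3 - 6 - 9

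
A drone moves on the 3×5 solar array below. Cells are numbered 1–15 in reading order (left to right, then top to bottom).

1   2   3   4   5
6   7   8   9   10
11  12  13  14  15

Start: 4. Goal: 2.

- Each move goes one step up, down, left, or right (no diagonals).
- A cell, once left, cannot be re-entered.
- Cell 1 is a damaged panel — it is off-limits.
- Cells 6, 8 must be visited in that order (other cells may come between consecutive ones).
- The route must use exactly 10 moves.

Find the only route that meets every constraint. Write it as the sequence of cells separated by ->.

4 -> 9 -> 14 -> 13 -> 12 -> 11 -> 6 -> 7 -> 8 -> 3 -> 2

The waypoints must appear in the order 6, 8, with no cell reused.
Route from 4: 2× down (reaching 14), 3× left (reaching 11), up to 6, 2× right (reaching 8), up to 3, left to 2 — 10 moves in all.
Check: order respected (6 at step 6, 8 at step 8); 10 moves as required.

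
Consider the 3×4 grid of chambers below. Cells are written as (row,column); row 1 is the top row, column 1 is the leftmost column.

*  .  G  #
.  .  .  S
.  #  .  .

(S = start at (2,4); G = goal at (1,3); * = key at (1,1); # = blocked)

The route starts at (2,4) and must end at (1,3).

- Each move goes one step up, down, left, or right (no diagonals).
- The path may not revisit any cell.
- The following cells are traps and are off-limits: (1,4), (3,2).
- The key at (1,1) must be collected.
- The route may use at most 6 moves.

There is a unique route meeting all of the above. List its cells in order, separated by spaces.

The budget equals the shortest possible length, so every move has to be on a shortest route through the required cells.
Route from (2,4): 3× left (reaching (2,1)), up to (1,1), 2× right (reaching (1,3)) — 6 moves in all.
Check: all required cells visited; 6 ≤ 6 moves.

(2,4) (2,3) (2,2) (2,1) (1,1) (1,2) (1,3)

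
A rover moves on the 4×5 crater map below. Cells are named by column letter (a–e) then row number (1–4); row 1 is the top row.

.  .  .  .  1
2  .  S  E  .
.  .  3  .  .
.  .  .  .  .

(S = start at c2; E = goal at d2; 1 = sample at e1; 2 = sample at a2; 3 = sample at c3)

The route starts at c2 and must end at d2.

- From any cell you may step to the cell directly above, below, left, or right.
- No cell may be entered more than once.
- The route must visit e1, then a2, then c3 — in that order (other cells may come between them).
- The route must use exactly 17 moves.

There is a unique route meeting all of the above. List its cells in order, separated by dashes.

c2 - c1 - d1 - e1 - e2 - e3 - e4 - d4 - c4 - b4 - a4 - a3 - a2 - b2 - b3 - c3 - d3 - d2

The waypoints must appear in the order e1, a2, c3, with no cell reused.
Route from c2: up to c1, 2× right (reaching e1), 3× down (reaching e4), 4× left (reaching a4), 2× up (reaching a2), right to b2, down to b3, 2× right (reaching d3), up to d2 — 17 moves in all.
Check: order respected (1 at step 3, 2 at step 12, 3 at step 15); 17 moves as required.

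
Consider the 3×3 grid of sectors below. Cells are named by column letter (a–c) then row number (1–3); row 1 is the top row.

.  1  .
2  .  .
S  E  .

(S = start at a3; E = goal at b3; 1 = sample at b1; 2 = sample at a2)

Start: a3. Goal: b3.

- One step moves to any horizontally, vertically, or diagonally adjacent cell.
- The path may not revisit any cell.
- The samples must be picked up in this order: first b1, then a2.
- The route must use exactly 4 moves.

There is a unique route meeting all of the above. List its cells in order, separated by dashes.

The waypoints must appear in the order b1, a2, with no cell reused.
Route from a3: up-right 1 to b2, up 1 to b1, down-left 1 to a2, down-right 1 to b3 — 4 moves in all.
Check: order respected (1 at step 2, 2 at step 3); 4 moves as required.

a3 - b2 - b1 - a2 - b3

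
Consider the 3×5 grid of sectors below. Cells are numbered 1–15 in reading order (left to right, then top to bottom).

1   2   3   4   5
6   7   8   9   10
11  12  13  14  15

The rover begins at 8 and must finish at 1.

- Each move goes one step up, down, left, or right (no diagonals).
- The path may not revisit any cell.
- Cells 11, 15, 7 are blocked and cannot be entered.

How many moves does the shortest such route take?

The Manhattan distance from 8 to 1 is |2−1| + |3−1| = 3, so at least 3 moves are needed.
A route of 3 moves achieves this: 8 → 3 → 2 → 1.
Since 3 matches the lower bound, it is optimal.

3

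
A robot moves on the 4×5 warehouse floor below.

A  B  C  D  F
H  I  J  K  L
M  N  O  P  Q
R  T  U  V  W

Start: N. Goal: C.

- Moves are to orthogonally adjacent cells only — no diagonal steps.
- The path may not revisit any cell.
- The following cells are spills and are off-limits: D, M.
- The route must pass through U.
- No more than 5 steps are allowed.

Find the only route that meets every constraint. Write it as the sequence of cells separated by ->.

N -> T -> U -> O -> J -> C

The 5-move cap with required stops at U leaves no slack for detours.
Route from N: down to T, right to U, 3× up (reaching C) — 5 moves in all.
Check: all required cells visited; 5 ≤ 5 moves.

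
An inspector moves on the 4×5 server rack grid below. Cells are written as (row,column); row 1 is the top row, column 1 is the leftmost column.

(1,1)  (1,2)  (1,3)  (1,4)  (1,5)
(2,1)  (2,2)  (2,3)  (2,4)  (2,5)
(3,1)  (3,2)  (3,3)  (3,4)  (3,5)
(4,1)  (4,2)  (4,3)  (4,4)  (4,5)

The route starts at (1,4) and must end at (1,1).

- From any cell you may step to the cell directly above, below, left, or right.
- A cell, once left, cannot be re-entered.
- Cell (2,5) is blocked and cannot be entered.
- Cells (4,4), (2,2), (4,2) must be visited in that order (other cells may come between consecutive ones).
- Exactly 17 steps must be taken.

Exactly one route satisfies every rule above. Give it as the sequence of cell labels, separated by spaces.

The waypoints must appear in the order (4,4), (2,2), (4,2), with no cell reused.
Route from (1,4): 2× down (reaching (3,4)), right to (3,5), down to (4,5), 2× left (reaching (4,3)), 3× up (reaching (1,3)), left to (1,2), 3× down (reaching (4,2)), left to (4,1), 3× up (reaching (1,1)) — 17 moves in all.
Check: order respected ((4,4) at step 5, (2,2) at step 11, (4,2) at step 13); 17 moves as required.

(1,4) (2,4) (3,4) (3,5) (4,5) (4,4) (4,3) (3,3) (2,3) (1,3) (1,2) (2,2) (3,2) (4,2) (4,1) (3,1) (2,1) (1,1)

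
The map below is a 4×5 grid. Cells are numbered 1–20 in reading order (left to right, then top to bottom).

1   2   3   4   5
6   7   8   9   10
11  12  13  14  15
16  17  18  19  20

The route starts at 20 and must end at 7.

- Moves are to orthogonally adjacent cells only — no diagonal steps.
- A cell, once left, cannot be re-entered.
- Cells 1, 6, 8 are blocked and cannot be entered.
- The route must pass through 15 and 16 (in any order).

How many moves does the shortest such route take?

9

Any route passes through 15 and 16 in some order between 20 and 7. Summing Manhattan distances along each leg and taking the cheapest ordering (20 → 15 → 16 → 7) gives a lower bound of 1 + 5 + 3 = 9 moves.
A route of 9 moves achieves this: 20 → 15 → 14 → 19 → 18 → 17 → 16 → 11 → 12 → 7.
Since 9 matches the lower bound, it is optimal.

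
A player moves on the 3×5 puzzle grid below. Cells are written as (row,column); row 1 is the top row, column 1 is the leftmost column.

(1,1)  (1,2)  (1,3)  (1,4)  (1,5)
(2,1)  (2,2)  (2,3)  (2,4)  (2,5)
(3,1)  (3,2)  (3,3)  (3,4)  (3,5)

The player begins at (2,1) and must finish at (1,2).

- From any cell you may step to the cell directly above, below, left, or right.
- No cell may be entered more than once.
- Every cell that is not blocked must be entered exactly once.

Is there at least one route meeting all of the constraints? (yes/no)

no

Colour the cells like a checkerboard: each orthogonal step flips colour, so a Hamiltonian route alternates colours. Here there are 8 cells of one colour and 7 of the other, with start on the same colour as the goal — the counts and endpoints can't be arranged into an alternating sequence of length 15, so no Hamiltonian route exists.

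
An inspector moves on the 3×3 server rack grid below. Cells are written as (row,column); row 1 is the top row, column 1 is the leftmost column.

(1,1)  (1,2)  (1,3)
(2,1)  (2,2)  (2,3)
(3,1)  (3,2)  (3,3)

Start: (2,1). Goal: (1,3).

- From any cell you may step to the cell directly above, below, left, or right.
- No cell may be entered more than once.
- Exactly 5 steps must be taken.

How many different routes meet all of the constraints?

Need simple routes of exactly 5 moves from (2,1) to (1,3) (Manhattan distance 3, so 1 moves are spent on a detour and 1 undoing it).
Enumerating: (2,1) (1,1) (1,2) (2,2) (2,3) (1,3) | (2,1) (3,1) (3,2) (2,2) (1,2) (1,3) | (2,1) (3,1) (3,2) (2,2) (2,3) (1,3) | (2,1) (3,1) (3,2) (3,3) (2,3) (1,3) | (2,1) (2,2) (3,2) (3,3) (2,3) (1,3).
That gives 5 routes.

5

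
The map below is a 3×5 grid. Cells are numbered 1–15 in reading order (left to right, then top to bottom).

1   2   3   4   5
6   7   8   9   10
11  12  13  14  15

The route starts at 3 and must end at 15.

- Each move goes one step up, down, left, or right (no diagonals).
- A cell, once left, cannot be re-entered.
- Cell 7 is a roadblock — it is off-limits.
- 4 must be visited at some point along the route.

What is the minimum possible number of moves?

Any route passes through 4 somewhere between 3 and 15. Summing Manhattan distances along the two legs (3 → 4 → 15) gives a lower bound of 1 + 3 = 4 moves.
A route of 4 moves achieves this: 3 → 4 → 9 → 14 → 15.
Since 4 matches the lower bound, it is optimal.

4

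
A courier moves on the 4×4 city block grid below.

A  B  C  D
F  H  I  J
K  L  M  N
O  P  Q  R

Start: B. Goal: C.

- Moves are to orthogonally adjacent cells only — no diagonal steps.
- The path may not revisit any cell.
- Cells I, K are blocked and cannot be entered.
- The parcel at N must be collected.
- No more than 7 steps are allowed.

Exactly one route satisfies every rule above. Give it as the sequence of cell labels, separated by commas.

The 7-move cap with required stops at N leaves no slack for detours.
Route from B: 2× down (reaching L), 2× right (reaching N), 2× up (reaching D), left to C — 7 moves in all.
Check: all required cells visited; 7 ≤ 7 moves.

B, H, L, M, N, J, D, C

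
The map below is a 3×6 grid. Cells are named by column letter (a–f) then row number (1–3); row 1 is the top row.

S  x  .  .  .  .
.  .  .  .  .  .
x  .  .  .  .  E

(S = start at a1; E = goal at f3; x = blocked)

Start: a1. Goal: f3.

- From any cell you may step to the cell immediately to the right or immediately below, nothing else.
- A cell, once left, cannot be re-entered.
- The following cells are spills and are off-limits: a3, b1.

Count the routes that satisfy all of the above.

5

A right/down-only route from a1 to f3 makes exactly 2 down-moves and 5 right-moves in some order.
With no other constraints that would be C(7,2) = 21 routes.
Subtract routes through each blocked cell (inclusion–exclusion for overlaps): − through b1: 15 − through a3: 1 → 5.
That gives 5 routes.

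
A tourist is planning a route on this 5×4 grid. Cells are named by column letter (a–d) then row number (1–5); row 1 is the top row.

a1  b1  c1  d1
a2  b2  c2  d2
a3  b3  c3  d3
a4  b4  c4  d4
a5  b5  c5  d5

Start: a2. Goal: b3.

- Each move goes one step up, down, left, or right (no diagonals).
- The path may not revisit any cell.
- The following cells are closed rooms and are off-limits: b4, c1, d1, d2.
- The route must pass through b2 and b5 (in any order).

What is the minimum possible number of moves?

Any route passes through b2 and b5 in some order between a2 and b3. Summing Manhattan distances along each leg and taking the cheapest ordering (a2 → b2 → b5 → b3) gives a lower bound of 1 + 3 + 2 = 6 moves.
That bound ignores the blocked cells. Measuring each leg by the fewest moves that actually steer around them (a2→b5: 4; b5→b2: 5; b2→b3: 1) raises the lower bound to 10.
A route of 10 moves exists: a2 → a3 → a4 → a5 → b5 → c5 → c4 → c3 → c2 → b2 → b3.
Since 10 matches that lower bound, it is optimal.

10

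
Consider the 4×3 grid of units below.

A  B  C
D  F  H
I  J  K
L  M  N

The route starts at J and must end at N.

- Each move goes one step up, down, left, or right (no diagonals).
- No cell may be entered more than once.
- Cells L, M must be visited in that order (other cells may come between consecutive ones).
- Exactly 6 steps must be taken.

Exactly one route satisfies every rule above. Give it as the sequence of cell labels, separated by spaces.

The waypoints must appear in the order L, M, with no cell reused.
Route from J: up to F, left to D, 2× down (reaching L), 2× right (reaching N) — 6 moves in all.
Check: order respected (L at step 4, M at step 5); 6 moves as required.

J F D I L M N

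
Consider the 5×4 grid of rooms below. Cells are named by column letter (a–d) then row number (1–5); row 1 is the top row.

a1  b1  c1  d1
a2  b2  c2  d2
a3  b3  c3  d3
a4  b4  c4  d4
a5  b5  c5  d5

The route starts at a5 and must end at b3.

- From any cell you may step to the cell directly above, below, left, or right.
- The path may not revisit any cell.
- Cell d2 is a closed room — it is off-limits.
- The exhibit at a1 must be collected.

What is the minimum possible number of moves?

Any route passes through a1 somewhere between a5 and b3. Summing Manhattan distances along the two legs (a5 → a1 → b3) gives a lower bound of 4 + 3 = 7 moves.
A route of 7 moves achieves this: a5 → a4 → a3 → a2 → a1 → b1 → b2 → b3.
Since 7 matches the lower bound, it is optimal.

7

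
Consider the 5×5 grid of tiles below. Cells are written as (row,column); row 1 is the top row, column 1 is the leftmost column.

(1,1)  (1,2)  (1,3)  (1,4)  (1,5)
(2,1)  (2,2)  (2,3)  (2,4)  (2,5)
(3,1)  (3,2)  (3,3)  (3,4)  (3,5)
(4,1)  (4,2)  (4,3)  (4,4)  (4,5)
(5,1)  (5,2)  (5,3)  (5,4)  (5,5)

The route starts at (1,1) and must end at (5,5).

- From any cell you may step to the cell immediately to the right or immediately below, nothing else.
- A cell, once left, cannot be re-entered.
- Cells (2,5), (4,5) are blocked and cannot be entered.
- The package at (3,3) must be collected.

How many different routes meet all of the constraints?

18

A right/down-only route from (1,1) to (5,5) makes exactly 4 down-moves and 4 right-moves in some order.
With no other constraints that would be C(8,4) = 70 routes.
Split at (3,3) and multiply the segment counts (each segment already excludes blocked cells): (1,1)→(3,3): 6; (3,3)→(5,5): 3; product = 18.
That gives 18 routes.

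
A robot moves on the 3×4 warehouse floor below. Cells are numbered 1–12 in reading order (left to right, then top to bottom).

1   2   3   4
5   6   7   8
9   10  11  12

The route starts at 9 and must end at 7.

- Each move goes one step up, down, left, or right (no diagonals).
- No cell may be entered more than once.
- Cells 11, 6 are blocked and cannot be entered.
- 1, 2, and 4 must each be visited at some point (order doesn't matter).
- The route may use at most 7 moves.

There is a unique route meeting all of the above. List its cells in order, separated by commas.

9, 5, 1, 2, 3, 4, 8, 7

Any route must reach 1, 2, and 4 and still end at 7 within 7 moves, so the order of the required stops is forced.
Route from 9: 2× up (reaching 1), 3× right (reaching 4), down to 8, left to 7 — 7 moves in all.
Check: all required cells visited; 7 ≤ 7 moves.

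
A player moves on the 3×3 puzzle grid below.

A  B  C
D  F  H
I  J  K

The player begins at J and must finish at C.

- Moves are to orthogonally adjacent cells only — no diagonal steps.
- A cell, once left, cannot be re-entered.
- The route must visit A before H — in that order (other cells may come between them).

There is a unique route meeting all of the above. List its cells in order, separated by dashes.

The waypoints must appear in the order A, H, with no cell reused.
Route from J: left to I, 2× up (reaching A), right to B, down to F, right to H, up to C — 7 moves in all.
Check: order respected (A at step 3, H at step 6).

J - I - D - A - B - F - H - C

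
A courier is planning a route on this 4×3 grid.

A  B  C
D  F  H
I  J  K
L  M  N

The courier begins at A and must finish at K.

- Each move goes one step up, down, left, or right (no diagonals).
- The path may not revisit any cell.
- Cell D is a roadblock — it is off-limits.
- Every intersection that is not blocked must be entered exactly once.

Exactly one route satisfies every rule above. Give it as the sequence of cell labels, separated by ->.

A -> B -> C -> H -> F -> J -> I -> L -> M -> N -> K

Need to visit all 11 open cells exactly once, starting at A and ending at K.
Cell N has only two open neighbours (K and M), so the path must pass straight through it: one of those is the cell it's entered from and the other is where it exits.
Route from A: 2× right (reaching C), down to H, left to F, down to J, left to I, down to L, 2× right (reaching N), up to K — 10 moves in all.
Check: all 11 open cells covered.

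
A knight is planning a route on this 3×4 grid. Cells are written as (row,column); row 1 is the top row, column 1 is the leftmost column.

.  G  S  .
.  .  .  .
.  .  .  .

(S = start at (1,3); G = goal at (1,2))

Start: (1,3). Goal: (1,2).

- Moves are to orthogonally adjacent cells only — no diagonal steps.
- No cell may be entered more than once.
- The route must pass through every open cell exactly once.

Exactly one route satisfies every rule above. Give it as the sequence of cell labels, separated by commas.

Need to visit all 12 open cells exactly once, starting at (1,3) and ending at (1,2).
Cell (3,1) has only two open neighbours ((2,1) and (3,2)), so the path must pass straight through it: one of those is the cell it's entered from and the other is where it exits.
Route from (1,3): right to (1,4), 2× down (reaching (3,4)), left to (3,3), up to (2,3), left to (2,2), down to (3,2), left to (3,1), 2× up (reaching (1,1)), right to (1,2) — 11 moves in all.
Check: all 12 open cells covered.

(1,3), (1,4), (2,4), (3,4), (3,3), (2,3), (2,2), (3,2), (3,1), (2,1), (1,1), (1,2)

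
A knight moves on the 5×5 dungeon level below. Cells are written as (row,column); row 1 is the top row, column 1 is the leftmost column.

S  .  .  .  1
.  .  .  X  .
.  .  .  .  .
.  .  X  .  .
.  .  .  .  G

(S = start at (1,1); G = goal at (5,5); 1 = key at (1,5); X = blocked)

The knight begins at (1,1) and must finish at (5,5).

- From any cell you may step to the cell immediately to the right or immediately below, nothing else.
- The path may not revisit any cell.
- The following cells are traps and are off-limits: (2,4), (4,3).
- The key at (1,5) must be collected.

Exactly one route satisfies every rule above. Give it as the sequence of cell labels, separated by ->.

Moves only go right or down, so the column and row indices never decrease.
Route from (1,1): right 4 to (1,5), down 4 to (5,5) — 8 moves in all.
Check: all required cells visited.

(1,1) -> (1,2) -> (1,3) -> (1,4) -> (1,5) -> (2,5) -> (3,5) -> (4,5) -> (5,5)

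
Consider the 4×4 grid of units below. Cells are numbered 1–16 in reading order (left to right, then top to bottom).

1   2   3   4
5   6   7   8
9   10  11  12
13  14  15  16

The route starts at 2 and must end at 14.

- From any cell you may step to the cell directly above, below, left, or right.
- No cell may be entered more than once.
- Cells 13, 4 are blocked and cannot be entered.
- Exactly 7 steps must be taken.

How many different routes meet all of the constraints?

Need simple routes of exactly 7 moves from 2 to 14 (Manhattan distance 3, so 2 moves are spent on a detour and 2 undoing it).
Branch systematically from the start, pruning whenever the remaining move budget drops below the Manhattan distance to 14 or differs from it in parity. Grouping the completions by first move — via 6: 6; via 1: 4; via 3: 6 — and summing: 6 + 4 + 6 = 16.
That gives 16 routes.

16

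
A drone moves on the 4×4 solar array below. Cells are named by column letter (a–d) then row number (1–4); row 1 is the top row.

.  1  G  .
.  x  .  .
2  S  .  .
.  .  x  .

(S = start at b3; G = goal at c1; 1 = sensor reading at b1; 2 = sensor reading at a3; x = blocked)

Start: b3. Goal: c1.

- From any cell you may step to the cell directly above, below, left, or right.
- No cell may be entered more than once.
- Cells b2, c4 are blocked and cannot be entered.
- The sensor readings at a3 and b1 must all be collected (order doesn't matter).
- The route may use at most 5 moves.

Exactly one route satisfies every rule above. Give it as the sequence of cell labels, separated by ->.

b3 -> a3 -> a2 -> a1 -> b1 -> c1

Any route must reach a3 and b1 and still end at c1 within 5 moves, so the order of the required stops is forced.
Route from b3: left to a3, 2× up (reaching a1), 2× right (reaching c1) — 5 moves in all.
Check: all required cells visited; 5 ≤ 5 moves.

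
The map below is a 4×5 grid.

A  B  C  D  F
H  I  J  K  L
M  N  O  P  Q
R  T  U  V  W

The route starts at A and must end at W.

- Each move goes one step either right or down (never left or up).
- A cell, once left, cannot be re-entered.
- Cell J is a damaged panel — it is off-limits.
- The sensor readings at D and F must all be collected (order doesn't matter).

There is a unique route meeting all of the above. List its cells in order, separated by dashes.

A - B - C - D - F - L - Q - W

Moves only go right or down, so the column and row indices never decrease.
Route from A: right 4 to F, down 3 to W — 7 moves in all.
Check: all required cells visited.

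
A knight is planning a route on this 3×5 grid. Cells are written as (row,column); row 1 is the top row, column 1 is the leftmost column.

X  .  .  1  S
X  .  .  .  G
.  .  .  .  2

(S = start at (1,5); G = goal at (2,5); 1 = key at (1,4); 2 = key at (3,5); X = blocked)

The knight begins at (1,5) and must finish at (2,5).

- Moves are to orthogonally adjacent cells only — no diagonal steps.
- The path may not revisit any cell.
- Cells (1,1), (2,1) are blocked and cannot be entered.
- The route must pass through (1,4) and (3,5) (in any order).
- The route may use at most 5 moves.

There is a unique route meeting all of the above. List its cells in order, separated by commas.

(1,5), (1,4), (2,4), (3,4), (3,5), (2,5)

The 5-move cap with required stops at (1,4), (3,5) leaves no slack for detours.
Route from (1,5): left to (1,4), 2× down (reaching (3,4)), right to (3,5), up to (2,5) — 5 moves in all.
Check: all required cells visited; 5 ≤ 5 moves.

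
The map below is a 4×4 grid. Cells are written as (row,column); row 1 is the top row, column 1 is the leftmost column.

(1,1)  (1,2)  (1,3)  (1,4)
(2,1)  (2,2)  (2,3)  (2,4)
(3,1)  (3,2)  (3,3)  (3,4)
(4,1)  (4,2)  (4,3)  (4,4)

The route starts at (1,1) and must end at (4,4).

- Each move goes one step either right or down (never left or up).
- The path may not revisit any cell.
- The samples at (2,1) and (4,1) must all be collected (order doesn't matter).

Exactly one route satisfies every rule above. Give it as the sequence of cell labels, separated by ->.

(1,1) -> (2,1) -> (3,1) -> (4,1) -> (4,2) -> (4,3) -> (4,4)

Moves only go right or down, so the column and row indices never decrease.
Route from (1,1): 3× down (reaching (4,1)), 3× right (reaching (4,4)) — 6 moves in all.
Check: all required cells visited.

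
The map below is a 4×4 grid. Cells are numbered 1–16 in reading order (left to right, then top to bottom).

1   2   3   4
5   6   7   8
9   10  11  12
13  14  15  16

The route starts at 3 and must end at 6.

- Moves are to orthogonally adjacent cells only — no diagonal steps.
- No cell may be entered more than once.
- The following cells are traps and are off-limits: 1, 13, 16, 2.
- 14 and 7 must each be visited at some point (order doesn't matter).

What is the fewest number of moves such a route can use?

6

Any route passes through 14 and 7 in some order between 3 and 6. Summing Manhattan distances along each leg and taking the cheapest ordering (3 → 7 → 14 → 6) gives a lower bound of 1 + 3 + 2 = 6 moves.
A route of 6 moves achieves this: 3 → 7 → 11 → 15 → 14 → 10 → 6.
Since 6 matches the lower bound, it is optimal.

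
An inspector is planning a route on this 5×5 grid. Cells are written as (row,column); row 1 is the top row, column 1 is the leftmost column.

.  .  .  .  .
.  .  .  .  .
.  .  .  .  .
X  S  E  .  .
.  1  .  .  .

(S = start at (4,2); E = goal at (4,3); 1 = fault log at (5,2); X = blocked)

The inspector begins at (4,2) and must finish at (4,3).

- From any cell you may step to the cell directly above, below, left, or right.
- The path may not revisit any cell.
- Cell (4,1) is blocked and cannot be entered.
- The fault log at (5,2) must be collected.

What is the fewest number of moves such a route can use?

3

Any route passes through (5,2) somewhere between (4,2) and (4,3). Summing Manhattan distances along the two legs ((4,2) → (5,2) → (4,3)) gives a lower bound of 1 + 2 = 3 moves.
A route of 3 moves achieves this: (4,2) → (5,2) → (5,3) → (4,3).
Since 3 matches the lower bound, it is optimal.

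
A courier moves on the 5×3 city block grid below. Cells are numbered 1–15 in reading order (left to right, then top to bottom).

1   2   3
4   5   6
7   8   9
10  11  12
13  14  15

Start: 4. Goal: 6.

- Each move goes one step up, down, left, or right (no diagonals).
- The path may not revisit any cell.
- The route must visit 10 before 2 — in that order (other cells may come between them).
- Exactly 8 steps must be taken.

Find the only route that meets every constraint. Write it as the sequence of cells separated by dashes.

The waypoints must appear in the order 10, 2, with no cell reused.
Route from 4: down 2 to 10, right 1 to 11, up 3 to 2, right 1 to 3, down 1 to 6 — 8 moves in all.
Check: order respected (10 at step 2, 2 at step 6); 8 moves as required.

4 - 7 - 10 - 11 - 8 - 5 - 2 - 3 - 6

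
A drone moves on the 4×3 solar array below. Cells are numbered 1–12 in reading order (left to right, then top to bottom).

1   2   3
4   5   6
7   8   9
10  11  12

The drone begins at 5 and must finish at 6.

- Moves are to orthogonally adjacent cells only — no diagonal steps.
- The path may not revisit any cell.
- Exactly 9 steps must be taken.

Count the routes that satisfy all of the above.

Need simple routes of exactly 9 moves from 5 to 6 (Manhattan distance 1, so 4 moves are spent on a detour and 4 undoing it).
Enumerating: 5 2 1 4 7 10 11 8 9 6 | 5 2 1 4 7 10 11 12 9 6 | 5 2 1 4 7 8 11 12 9 6 | 5 8 11 10 7 4 1 2 3 6.
That gives 4 routes.

4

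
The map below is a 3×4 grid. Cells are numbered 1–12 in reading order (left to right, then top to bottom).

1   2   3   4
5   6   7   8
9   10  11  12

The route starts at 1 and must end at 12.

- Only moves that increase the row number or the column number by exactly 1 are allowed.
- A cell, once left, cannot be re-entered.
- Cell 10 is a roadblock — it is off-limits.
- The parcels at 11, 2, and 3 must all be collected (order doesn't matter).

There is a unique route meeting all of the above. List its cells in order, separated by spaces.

Moves only go right or down, so the column and row indices never decrease.
Route from 1: 2× right (reaching 3), 2× down (reaching 11), right to 12 — 5 moves in all.
Check: all required cells visited.

1 2 3 7 11 12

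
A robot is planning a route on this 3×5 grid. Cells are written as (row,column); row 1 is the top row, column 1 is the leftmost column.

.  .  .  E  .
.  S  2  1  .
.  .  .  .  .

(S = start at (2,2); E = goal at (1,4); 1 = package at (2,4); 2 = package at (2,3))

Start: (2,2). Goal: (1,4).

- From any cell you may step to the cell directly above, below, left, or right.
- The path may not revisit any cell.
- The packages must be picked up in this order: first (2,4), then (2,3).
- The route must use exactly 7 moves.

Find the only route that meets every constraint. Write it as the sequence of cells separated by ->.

(2,2) -> (3,2) -> (3,3) -> (3,4) -> (2,4) -> (2,3) -> (1,3) -> (1,4)

The waypoints must appear in the order (2,4), (2,3), with no cell reused.
Route from (2,2): down to (3,2), 2× right (reaching (3,4)), up to (2,4), left to (2,3), up to (1,3), right to (1,4) — 7 moves in all.
Check: order respected (1 at step 4, 2 at step 5); 7 moves as required.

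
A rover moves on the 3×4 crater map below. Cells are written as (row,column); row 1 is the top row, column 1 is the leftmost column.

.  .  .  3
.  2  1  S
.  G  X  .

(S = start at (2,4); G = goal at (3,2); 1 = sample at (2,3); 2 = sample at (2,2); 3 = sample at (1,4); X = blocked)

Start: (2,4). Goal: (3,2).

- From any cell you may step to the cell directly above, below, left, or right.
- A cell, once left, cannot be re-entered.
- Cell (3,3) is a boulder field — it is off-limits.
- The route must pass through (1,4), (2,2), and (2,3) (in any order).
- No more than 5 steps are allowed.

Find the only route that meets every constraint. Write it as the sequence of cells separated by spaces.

The 5-move cap with required stops at (1,4), (2,2), (2,3) leaves no slack for detours.
Route from (2,4): up to (1,4), left to (1,3), down to (2,3), left to (2,2), down to (3,2) — 5 moves in all.
Check: all required cells visited; 5 ≤ 5 moves.

(2,4) (1,4) (1,3) (2,3) (2,2) (3,2)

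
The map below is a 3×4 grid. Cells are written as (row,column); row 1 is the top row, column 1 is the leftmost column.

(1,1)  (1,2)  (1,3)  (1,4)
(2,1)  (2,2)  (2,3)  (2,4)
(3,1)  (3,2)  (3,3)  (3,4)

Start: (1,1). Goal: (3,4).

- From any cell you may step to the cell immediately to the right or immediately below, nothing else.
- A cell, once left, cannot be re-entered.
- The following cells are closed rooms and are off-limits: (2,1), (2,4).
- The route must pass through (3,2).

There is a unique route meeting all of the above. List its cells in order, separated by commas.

Moves only go right or down, so the column and row indices never decrease.
Route from (1,1): right 1 to (1,2), down 2 to (3,2), right 2 to (3,4) — 5 moves in all.
Check: all required cells visited.

(1,1), (1,2), (2,2), (3,2), (3,3), (3,4)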